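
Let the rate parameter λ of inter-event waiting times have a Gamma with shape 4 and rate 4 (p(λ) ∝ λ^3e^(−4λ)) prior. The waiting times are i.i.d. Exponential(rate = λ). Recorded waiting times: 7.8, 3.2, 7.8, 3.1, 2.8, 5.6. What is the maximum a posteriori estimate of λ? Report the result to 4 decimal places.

The Exponential(rate=λ) likelihood is ∝ λ^n e^(−λΣtᵢ). Here n = 6 and Σtᵢ = 7.8 + 3.2 + 7.8 + 3.1 + 2.8 + 5.6 = 30.3.
Posterior ∝ λ^3e^(−4λ) · λ^6e^(−30.3λ) = λ^9e^(−34.3λ), i.e. Gamma(10, 34.3).
Mode = (a−1)/b = 9/34.3 ≈ 0.2624.

λ̂_MAP = 0.2624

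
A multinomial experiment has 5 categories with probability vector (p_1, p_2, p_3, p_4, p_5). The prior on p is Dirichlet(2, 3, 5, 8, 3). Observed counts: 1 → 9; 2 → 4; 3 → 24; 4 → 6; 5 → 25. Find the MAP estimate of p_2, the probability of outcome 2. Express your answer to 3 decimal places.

The posterior is Dirichlet(αᵢ + nᵢ) = Dirichlet(11, 7, 29, 14, 28).
For a Dirichlet(a₁,…,a_K) with all aᵢ > 1, the mode has j-th component (aⱼ − 1)/(Σaᵢ − K).
Here Σaᵢ = 89 and K = 5, so p_2 = (7 − 1)/(89 − 5) = 6/84 ≈ 0.071.

MAP estimate: 0.071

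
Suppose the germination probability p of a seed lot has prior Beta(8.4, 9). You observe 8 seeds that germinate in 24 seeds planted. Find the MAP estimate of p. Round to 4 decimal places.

Prior: Beta(8.4, 9).
Data: 8 successes in 24 trials. The binomial likelihood contributes p^8(1−p)^16, so the posterior is Beta(8.4+8, 9+16) = Beta(16.4, 25).
For Beta(a, b) with a, b > 1 the mode is (a−1)/(a+b−2) = 15.4/39.4 ≈ 0.3909.

p̂_MAP = 0.3909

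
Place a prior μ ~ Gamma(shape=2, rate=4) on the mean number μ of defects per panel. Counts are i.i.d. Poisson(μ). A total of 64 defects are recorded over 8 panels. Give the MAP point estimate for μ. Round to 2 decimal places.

Σxᵢ = 64, n = 8.
Posterior ∝ μe^(−4μ) · μ^64e^(−8μ) = μ^65e^(−12μ), i.e. Gamma(shape=66, rate=12).
The mode of a Gamma(a, b) with a ≥ 1 (shape–rate) is (a−1)/b = 65/12 ≈ 5.42.

μ̂_MAP = 5.42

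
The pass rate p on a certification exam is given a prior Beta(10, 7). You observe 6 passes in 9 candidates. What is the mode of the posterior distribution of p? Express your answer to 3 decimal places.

Prior: Beta(10, 7).
Data: 6 successes in 9 trials. The binomial likelihood contributes p^6(1−p)^3, so the posterior is Beta(10+6, 7+3) = Beta(16, 10).
For Beta(a, b) with a, b > 1 the mode is (a−1)/(a+b−2) = 15/24 ≈ 0.625.

p̂_MAP = 0.625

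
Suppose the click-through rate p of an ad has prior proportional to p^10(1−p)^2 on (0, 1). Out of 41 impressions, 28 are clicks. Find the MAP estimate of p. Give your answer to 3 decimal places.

p̂_MAP = 0.717

The prior density ∝ p^10(1−p)^2 is the kernel of Beta(11, 3).
Data: 28 successes in 41 trials. The binomial likelihood contributes p^28(1−p)^13, so the posterior is Beta(11+28, 3+13) = Beta(39, 16).
For Beta(a, b) with a, b > 1 the mode is (a−1)/(a+b−2) = 38/53 ≈ 0.717.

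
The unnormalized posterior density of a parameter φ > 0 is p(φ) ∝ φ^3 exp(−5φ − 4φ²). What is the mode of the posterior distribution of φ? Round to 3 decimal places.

φ̂_MAP = 0.375

ℓ'(φ) = 3/φ − 5 − 8φ. Setting this to zero and multiplying by φ: 8φ² + 5φ − 3 = 0.
φ = (−5 + √(5² + 4·8·3)) / (2·8) = (−5 + √121) / 16 = (−5 + 11)/16 = 3/8.
ℓ''(φ) = −3/φ² − 8 < 0, confirming a maximum.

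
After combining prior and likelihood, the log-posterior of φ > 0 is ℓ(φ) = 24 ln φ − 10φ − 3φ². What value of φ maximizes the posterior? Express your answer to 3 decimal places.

ℓ'(φ) = 24/φ − 10 − 6φ. Setting this to zero and multiplying by φ: 6φ² + 10φ − 24 = 0.
φ = (−10 + √(10² + 4·6·24)) / (2·6) = (−10 + √676) / 12 = (−10 + 26)/12 = 4/3.
ℓ''(φ) = −24/φ² − 6 < 0, confirming a maximum.

φ̂_MAP = 1.333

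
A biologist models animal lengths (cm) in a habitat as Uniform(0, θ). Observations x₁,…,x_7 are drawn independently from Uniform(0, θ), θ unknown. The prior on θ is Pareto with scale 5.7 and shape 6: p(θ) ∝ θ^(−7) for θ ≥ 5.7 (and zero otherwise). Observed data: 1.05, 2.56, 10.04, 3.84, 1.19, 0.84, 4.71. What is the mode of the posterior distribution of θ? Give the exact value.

The Uniform(0, θ) likelihood is θ^(−n) for θ ≥ max(xᵢ), zero otherwise. Here max(xᵢ) = 10.04.
Posterior ∝ θ^(−7) · θ^(−7) = θ^(−14) on θ ≥ max(5.7, 10.04) = 10.04.
This density is strictly decreasing in θ, so the posterior mode lies at the lower boundary of the support.

θ̂_MAP = 10.04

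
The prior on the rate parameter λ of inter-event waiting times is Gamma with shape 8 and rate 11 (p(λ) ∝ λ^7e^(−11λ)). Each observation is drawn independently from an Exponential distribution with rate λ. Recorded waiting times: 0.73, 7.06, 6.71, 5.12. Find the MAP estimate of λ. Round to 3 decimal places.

λ̂_MAP = 0.359

The Exponential(rate=λ) likelihood is ∝ λ^n e^(−λΣtᵢ). Here n = 4 and Σtᵢ = 0.73 + 7.06 + 6.71 + 5.12 = 19.62.
Posterior ∝ λ^7e^(−11λ) · λ^4e^(−19.62λ) = λ^11e^(−30.62λ), i.e. Gamma(12, 30.62).
Mode = (a−1)/b = 11/30.62 ≈ 0.359.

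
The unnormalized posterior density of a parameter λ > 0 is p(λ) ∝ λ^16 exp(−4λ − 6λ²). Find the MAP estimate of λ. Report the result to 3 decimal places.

λ̂_MAP = 1.000

ℓ'(λ) = 16/λ − 4 − 12λ. Setting this to zero and multiplying by λ: 12λ² + 4λ − 16 = 0.
λ = (−4 + √(4² + 4·12·16)) / (2·12) = (−4 + √784) / 24 = (−4 + 28)/24 = 1.
ℓ''(λ) = −16/λ² − 12 < 0, confirming a maximum.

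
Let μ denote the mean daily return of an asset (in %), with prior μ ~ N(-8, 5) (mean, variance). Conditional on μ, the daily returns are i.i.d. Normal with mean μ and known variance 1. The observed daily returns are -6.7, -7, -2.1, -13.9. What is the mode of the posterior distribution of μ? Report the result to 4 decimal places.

μ̂_MAP = -7.4524

n = 4; x̄ = ((-6.7) + (-7) + (-2.1) + (-13.9))/4 = -29.7/4 = -7.425.
For a Normal prior and Normal likelihood with known variance, the posterior is Normal; its mode equals its mean, the precision-weighted average.
Prior precision 1/σ₀² = 1/5 = 0.2; data precision n/σ² = 4/1 = 4.
μ̂ = (0.2·(-8) + 4·(-7.425)) / (0.2 + 4) = (-31.3)/4.2 = -313/42 ≈ -7.4524.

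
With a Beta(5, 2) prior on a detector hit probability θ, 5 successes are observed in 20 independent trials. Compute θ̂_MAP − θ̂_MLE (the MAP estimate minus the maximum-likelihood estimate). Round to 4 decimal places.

MAP − MLE = 0.1100

Posterior is Beta(10, 17); MAP = (10−1)/(27−2) = 9/25 ≈ 0.36000.
MLE ignores the prior: θ̂_MLE = k/n = 5/20 ≈ 0.25000.
Difference = 9/25 − 5/20 = 11/100 ≈ 0.1100.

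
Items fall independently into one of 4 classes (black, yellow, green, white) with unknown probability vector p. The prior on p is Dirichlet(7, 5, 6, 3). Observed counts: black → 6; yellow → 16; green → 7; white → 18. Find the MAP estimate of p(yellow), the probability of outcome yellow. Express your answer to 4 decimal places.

The posterior is Dirichlet(αᵢ + nᵢ) = Dirichlet(13, 21, 13, 21).
For a Dirichlet(a₁,…,a_K) with all aᵢ > 1, the mode has j-th component (aⱼ − 1)/(Σaᵢ − K).
Here Σaᵢ = 68 and K = 4, so p(yellow) = (21 − 1)/(68 − 4) = 20/64 ≈ 0.3125.

MAP estimate of p(yellow) = 0.3125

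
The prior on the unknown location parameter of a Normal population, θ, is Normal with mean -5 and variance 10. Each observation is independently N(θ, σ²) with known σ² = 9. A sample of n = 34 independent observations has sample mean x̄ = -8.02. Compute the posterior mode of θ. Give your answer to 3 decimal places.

θ̂_MAP = -7.942

n = 34, x̄ = -8.02.
For a Normal prior and Normal likelihood with known variance, the posterior is Normal; its mode equals its mean, the precision-weighted average.
Prior precision 1/σ₀² = 1/10 = 0.1; data precision n/σ² = 34/9.
θ̂ = (0.1·(-5) + (34/9)·(-8.02)) / (0.1 + 34/9) = (-13859/450)/(349/90) = -13859/1745 ≈ -7.942.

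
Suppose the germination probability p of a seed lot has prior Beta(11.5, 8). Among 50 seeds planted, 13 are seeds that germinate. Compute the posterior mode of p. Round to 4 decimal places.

Prior: Beta(11.5, 8).
Data: 13 successes in 50 trials. The binomial likelihood contributes p^13(1−p)^37, so the posterior is Beta(11.5+13, 8+37) = Beta(24.5, 45).
For Beta(a, b) with a, b > 1 the mode is (a−1)/(a+b−2) = 23.5/67.5 ≈ 0.3481.

p̂_MAP = 0.3481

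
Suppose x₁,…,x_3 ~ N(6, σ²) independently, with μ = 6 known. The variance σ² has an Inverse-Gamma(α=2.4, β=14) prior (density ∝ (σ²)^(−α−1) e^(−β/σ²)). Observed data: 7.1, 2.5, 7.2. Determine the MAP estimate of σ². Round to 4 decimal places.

Sum of squared deviations about the known mean: SS = (7.1−6)² + (2.5−6)² + (7.2−6)² = 14.9.
The Normal likelihood contributes (σ²)^(−n/2) exp(−SS/(2σ²)), so the posterior is Inverse-Gamma(α + n/2, β + SS/2) = Inverse-Gamma(3.9, 21.45).
The mode of Inverse-Gamma(a, b) is b/(a+1) = 21.45/4.9 ≈ 4.3776.

σ̂²_MAP = 4.3776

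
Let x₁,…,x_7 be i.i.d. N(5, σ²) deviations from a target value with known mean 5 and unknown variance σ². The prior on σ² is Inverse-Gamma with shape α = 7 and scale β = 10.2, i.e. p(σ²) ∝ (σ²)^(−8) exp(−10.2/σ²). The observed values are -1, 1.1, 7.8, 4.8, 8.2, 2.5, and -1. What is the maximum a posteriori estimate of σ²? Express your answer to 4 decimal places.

Sum of squared deviations about the known mean: SS = (-1−5)² + (1.1−5)² + (7.8−5)² + (4.8−5)² + (8.2−5)² + (2.5−5)² + (-1−5)² = 111.58.
The Normal likelihood contributes (σ²)^(−n/2) exp(−SS/(2σ²)), so the posterior is Inverse-Gamma(α + n/2, β + SS/2) = Inverse-Gamma(10.5, 65.99).
The mode of Inverse-Gamma(a, b) is b/(a+1) = 65.99/11.5 ≈ 5.7383.

σ̂²_MAP = 5.7383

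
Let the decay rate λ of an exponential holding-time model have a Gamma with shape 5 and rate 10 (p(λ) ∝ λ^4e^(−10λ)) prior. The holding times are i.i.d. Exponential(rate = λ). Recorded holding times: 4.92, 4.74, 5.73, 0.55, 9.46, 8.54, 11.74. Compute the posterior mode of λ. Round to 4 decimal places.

The Exponential(rate=λ) likelihood is ∝ λ^n e^(−λΣtᵢ). Here n = 7 and Σtᵢ = 4.92 + 4.74 + 5.73 + 0.55 + 9.46 + 8.54 + 11.74 = 45.68.
Posterior ∝ λ^4e^(−10λ) · λ^7e^(−45.68λ) = λ^11e^(−55.68λ), i.e. Gamma(12, 55.68).
Mode = (a−1)/b = 11/55.68 ≈ 0.1976.

λ̂_MAP = 0.1976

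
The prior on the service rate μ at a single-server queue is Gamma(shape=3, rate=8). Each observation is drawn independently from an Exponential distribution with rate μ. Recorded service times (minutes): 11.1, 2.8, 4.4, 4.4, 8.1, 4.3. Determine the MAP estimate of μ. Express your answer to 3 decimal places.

μ̂_MAP = 0.186

The Exponential(rate=μ) likelihood is ∝ μ^n e^(−μΣtᵢ). Here n = 6 and Σtᵢ = 11.1 + 2.8 + 4.4 + 4.4 + 8.1 + 4.3 = 35.1.
Posterior ∝ μ^2e^(−8μ) · μ^6e^(−35.1μ) = μ^8e^(−43.1μ), i.e. Gamma(9, 43.1).
Mode = (a−1)/b = 8/43.1 ≈ 0.186.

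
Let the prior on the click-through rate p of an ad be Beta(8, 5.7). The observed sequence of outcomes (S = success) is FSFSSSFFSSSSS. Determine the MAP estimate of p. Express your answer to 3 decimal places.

p̂_MAP = 0.648

Prior: Beta(8, 5.7).
Data: 9 successes in 13 trials (from the sequence). The binomial likelihood contributes p^9(1−p)^4, so the posterior is Beta(8+9, 5.7+4) = Beta(17, 9.7).
For Beta(a, b) with a, b > 1 the mode is (a−1)/(a+b−2) = 16/24.7 ≈ 0.648.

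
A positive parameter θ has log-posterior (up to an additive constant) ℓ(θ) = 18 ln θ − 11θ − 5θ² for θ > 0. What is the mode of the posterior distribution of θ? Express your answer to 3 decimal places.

ℓ'(θ) = 18/θ − 11 − 10θ. Setting this to zero and multiplying by θ: 10θ² + 11θ − 18 = 0.
θ = (−11 + √(11² + 4·10·18)) / (2·10) = (−11 + √841) / 20 = (−11 + 29)/20 = 9/10.
ℓ''(θ) = −18/θ² − 10 < 0, confirming a maximum.

θ̂_MAP = 0.900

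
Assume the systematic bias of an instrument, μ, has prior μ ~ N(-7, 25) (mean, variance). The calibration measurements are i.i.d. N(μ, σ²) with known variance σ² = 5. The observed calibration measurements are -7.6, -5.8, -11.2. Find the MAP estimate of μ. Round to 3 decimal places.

μ̂_MAP = -8.125

n = 3; x̄ = ((-7.6) + (-5.8) + (-11.2))/3 = -24.6/3 = -8.2.
For a Normal prior and Normal likelihood with known variance, the posterior is Normal; its mode equals its mean, the precision-weighted average.
Prior precision 1/σ₀² = 1/25 = 0.04; data precision n/σ² = 3/5 = 0.6.
μ̂ = (0.04·(-7) + 0.6·(-8.2)) / (0.04 + 0.6) = (-5.2)/0.64 = -8.125.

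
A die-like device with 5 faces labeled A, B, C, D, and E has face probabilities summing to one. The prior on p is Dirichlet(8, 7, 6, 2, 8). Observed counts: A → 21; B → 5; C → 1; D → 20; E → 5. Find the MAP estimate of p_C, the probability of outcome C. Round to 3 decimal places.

The posterior is Dirichlet(αᵢ + nᵢ) = Dirichlet(29, 12, 7, 22, 13).
For a Dirichlet(a₁,…,a_K) with all aᵢ > 1, the mode has j-th component (aⱼ − 1)/(Σaᵢ − K).
Here Σaᵢ = 83 and K = 5, so p_C = (7 − 1)/(83 − 5) = 6/78 ≈ 0.077.

MAP estimate of p_C = 0.077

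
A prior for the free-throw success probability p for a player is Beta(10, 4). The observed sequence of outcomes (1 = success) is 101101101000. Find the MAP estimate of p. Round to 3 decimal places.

Prior: Beta(10, 4).
Data: 6 successes in 12 trials (from the sequence). The binomial likelihood contributes p^6(1−p)^6, so the posterior is Beta(10+6, 4+6) = Beta(16, 10).
For Beta(a, b) with a, b > 1 the mode is (a−1)/(a+b−2) = 15/24 ≈ 0.625.

p̂_MAP = 0.625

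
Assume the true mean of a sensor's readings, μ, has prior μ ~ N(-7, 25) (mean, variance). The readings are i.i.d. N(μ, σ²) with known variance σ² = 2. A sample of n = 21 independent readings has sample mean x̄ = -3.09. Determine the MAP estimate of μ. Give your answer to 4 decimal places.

μ̂_MAP = -3.1048

n = 21, x̄ = -3.09.
For a Normal prior and Normal likelihood with known variance, the posterior is Normal; its mode equals its mean, the precision-weighted average.
Prior precision 1/σ₀² = 1/25 = 0.04; data precision n/σ² = 21/2 = 10.5.
μ̂ = (0.04·(-7) + 10.5·(-3.09)) / (0.04 + 10.5) = (-32.725)/10.54 = -385/124 ≈ -3.1048.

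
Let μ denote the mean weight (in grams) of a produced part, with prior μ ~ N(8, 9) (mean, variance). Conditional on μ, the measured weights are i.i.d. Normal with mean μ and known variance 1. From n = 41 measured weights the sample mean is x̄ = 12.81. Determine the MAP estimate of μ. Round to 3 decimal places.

μ̂_MAP = 12.797

n = 41, x̄ = 12.81.
For a Normal prior and Normal likelihood with known variance, the posterior is Normal; its mode equals its mean, the precision-weighted average.
Prior precision 1/σ₀² = 1/9; data precision n/σ² = 41/1 = 41.
μ̂ = ((1/9)·8 + 41·12.81) / (1/9 + 41) = (473489/900)/(370/9) = 12.797.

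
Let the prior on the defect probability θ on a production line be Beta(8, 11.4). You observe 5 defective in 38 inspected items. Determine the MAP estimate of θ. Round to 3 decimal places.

Prior: Beta(8, 11.4).
Data: 5 successes in 38 trials. The binomial likelihood contributes θ^5(1−θ)^33, so the posterior is Beta(8+5, 11.4+33) = Beta(13, 44.4).
For Beta(a, b) with a, b > 1 the mode is (a−1)/(a+b−2) = 12/55.4 ≈ 0.217.

θ̂_MAP = 0.217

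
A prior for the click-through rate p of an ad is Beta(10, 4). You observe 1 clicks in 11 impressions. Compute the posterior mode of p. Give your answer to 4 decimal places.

p̂_MAP = 0.4348

Prior: Beta(10, 4).
Data: 1 success in 11 trials. The binomial likelihood contributes p(1−p)^10, so the posterior is Beta(10+1, 4+10) = Beta(11, 14).
For Beta(a, b) with a, b > 1 the mode is (a−1)/(a+b−2) = 10/23 ≈ 0.4348.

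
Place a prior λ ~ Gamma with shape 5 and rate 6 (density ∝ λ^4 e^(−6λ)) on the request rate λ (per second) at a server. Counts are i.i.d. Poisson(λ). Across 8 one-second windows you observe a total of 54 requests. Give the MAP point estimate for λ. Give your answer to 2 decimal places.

λ̂_MAP = 4.14

Σxᵢ = 54, n = 8.
Posterior ∝ λ^4e^(−6λ) · λ^54e^(−8λ) = λ^58e^(−14λ), i.e. Gamma(shape=59, rate=14).
The mode of a Gamma(a, b) with a ≥ 1 (shape–rate) is (a−1)/b = 58/14 ≈ 4.14.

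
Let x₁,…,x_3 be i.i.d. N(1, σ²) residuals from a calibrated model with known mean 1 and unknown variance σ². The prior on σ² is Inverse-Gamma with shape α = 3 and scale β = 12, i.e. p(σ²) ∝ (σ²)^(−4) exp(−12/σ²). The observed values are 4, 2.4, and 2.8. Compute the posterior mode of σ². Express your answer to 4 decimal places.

σ̂²_MAP = 3.4727

Sum of squared deviations about the known mean: SS = (4−1)² + (2.4−1)² + (2.8−1)² = 14.2.
The Normal likelihood contributes (σ²)^(−n/2) exp(−SS/(2σ²)), so the posterior is Inverse-Gamma(α + n/2, β + SS/2) = Inverse-Gamma(4.5, 19.1).
The mode of Inverse-Gamma(a, b) is b/(a+1) = 19.1/5.5 ≈ 3.4727.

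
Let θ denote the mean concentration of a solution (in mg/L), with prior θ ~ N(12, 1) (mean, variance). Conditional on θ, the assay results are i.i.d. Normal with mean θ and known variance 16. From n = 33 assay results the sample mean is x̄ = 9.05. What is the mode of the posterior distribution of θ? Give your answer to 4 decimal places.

θ̂_MAP = 10.0133

n = 33, x̄ = 9.05.
For a Normal prior and Normal likelihood with known variance, the posterior is Normal; its mode equals its mean, the precision-weighted average.
Prior precision 1/σ₀² = 1/1 = 1; data precision n/σ² = 33/16 = 2.0625.
θ̂ = (1·12 + 2.0625·9.05) / (1 + 2.0625) = 30.665625/3.0625 = 9813/980 ≈ 10.0133.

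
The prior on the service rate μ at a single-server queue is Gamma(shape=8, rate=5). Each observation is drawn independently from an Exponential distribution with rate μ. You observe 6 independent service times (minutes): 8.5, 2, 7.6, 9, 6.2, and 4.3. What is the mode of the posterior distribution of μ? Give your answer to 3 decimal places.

μ̂_MAP = 0.305

The Exponential(rate=μ) likelihood is ∝ μ^n e^(−μΣtᵢ). Here n = 6 and Σtᵢ = 8.5 + 2 + 7.6 + 9 + 6.2 + 4.3 = 37.6.
Posterior ∝ μ^7e^(−5μ) · μ^6e^(−37.6μ) = μ^13e^(−42.6μ), i.e. Gamma(14, 42.6).
Mode = (a−1)/b = 13/42.6 ≈ 0.305.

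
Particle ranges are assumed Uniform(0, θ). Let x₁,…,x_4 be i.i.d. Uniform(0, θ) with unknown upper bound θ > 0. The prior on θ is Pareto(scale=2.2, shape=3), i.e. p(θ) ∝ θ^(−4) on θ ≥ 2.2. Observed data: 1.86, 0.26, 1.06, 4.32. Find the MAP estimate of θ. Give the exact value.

The Uniform(0, θ) likelihood is θ^(−n) for θ ≥ max(xᵢ), zero otherwise. Here max(xᵢ) = 4.32.
Posterior ∝ θ^(−4) · θ^(−4) = θ^(−8) on θ ≥ max(2.2, 4.32) = 4.32.
This density is strictly decreasing in θ, so the posterior mode lies at the lower boundary of the support.

θ̂_MAP = 4.32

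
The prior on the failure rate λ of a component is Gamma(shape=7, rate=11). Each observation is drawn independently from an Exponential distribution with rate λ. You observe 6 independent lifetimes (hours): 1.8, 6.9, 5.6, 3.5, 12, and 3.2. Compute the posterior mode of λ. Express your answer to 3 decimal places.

λ̂_MAP = 0.273

The Exponential(rate=λ) likelihood is ∝ λ^n e^(−λΣtᵢ). Here n = 6 and Σtᵢ = 1.8 + 6.9 + 5.6 + 3.5 + 12 + 3.2 = 33.
Posterior ∝ λ^6e^(−11λ) · λ^6e^(−33λ) = λ^12e^(−44λ), i.e. Gamma(13, 44).
Mode = (a−1)/b = 12/44 ≈ 0.273.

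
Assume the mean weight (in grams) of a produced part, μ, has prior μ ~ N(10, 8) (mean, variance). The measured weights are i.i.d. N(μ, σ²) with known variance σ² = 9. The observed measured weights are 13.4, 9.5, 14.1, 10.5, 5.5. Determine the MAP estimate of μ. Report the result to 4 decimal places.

n = 5; x̄ = (13.4 + 9.5 + 14.1 + 10.5 + 5.5)/5 = 53/5 = 10.6.
For a Normal prior and Normal likelihood with known variance, the posterior is Normal; its mode equals its mean, the precision-weighted average.
Prior precision 1/σ₀² = 1/8 = 0.125; data precision n/σ² = 5/9.
μ̂ = (0.125·10 + (5/9)·10.6) / (0.125 + 5/9) = (257/36)/(49/72) = 514/49 ≈ 10.4898.

μ̂_MAP = 10.4898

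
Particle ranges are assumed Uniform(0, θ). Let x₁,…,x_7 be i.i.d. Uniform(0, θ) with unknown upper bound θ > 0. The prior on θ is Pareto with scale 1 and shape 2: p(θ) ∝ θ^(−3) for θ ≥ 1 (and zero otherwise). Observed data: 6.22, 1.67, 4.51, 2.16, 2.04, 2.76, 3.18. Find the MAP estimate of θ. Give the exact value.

The Uniform(0, θ) likelihood is θ^(−n) for θ ≥ max(xᵢ), zero otherwise. Here max(xᵢ) = 6.22.
Posterior ∝ θ^(−3) · θ^(−7) = θ^(−10) on θ ≥ max(1, 6.22) = 6.22.
This density is strictly decreasing in θ, so the posterior mode lies at the lower boundary of the support.

θ̂_MAP = 6.22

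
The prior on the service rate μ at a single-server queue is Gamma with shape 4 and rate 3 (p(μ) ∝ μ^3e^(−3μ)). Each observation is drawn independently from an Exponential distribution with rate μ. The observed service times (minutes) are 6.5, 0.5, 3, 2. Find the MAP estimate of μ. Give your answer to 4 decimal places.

The Exponential(rate=μ) likelihood is ∝ μ^n e^(−μΣtᵢ). Here n = 4 and Σtᵢ = 6.5 + 0.5 + 3 + 2 = 12.
Posterior ∝ μ^3e^(−3μ) · μ^4e^(−12μ) = μ^7e^(−15μ), i.e. Gamma(8, 15).
Mode = (a−1)/b = 7/15 ≈ 0.4667.

μ̂_MAP = 0.4667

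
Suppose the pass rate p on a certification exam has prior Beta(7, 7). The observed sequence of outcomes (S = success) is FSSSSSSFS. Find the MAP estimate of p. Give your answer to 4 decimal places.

p̂_MAP = 0.6190

Prior: Beta(7, 7).
Data: 7 successes in 9 trials (from the sequence). The binomial likelihood contributes p^7(1−p)^2, so the posterior is Beta(7+7, 7+2) = Beta(14, 9).
For Beta(a, b) with a, b > 1 the mode is (a−1)/(a+b−2) = 13/21 ≈ 0.6190.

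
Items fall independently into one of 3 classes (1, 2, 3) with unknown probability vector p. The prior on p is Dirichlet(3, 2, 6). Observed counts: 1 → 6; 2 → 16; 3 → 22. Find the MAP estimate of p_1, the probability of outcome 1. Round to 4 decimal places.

MAP estimate: 0.1538

The posterior is Dirichlet(αᵢ + nᵢ) = Dirichlet(9, 18, 28).
For a Dirichlet(a₁,…,a_K) with all aᵢ > 1, the mode has j-th component (aⱼ − 1)/(Σaᵢ − K).
Here Σaᵢ = 55 and K = 3, so p_1 = (9 − 1)/(55 − 3) = 8/52 ≈ 0.1538.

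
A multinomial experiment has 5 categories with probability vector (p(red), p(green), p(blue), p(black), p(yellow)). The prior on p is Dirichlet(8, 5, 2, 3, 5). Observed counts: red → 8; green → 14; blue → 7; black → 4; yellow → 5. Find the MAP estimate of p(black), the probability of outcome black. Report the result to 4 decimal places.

The posterior is Dirichlet(αᵢ + nᵢ) = Dirichlet(16, 19, 9, 7, 10).
For a Dirichlet(a₁,…,a_K) with all aᵢ > 1, the mode has j-th component (aⱼ − 1)/(Σaᵢ − K).
Here Σaᵢ = 61 and K = 5, so p(black) = (7 − 1)/(61 − 5) = 6/56 ≈ 0.1071.

MAP estimate of p(black) = 0.1071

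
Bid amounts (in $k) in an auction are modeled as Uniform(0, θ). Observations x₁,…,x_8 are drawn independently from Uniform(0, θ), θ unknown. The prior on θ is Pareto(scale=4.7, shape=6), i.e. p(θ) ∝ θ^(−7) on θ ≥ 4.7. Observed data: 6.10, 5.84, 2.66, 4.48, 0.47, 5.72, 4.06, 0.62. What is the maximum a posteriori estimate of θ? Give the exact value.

The Uniform(0, θ) likelihood is θ^(−n) for θ ≥ max(xᵢ), zero otherwise. Here max(xᵢ) = 6.10.
Posterior ∝ θ^(−7) · θ^(−8) = θ^(−15) on θ ≥ max(4.7, 6.10) = 6.10.
This density is strictly decreasing in θ, so the posterior mode lies at the lower boundary of the support.

θ̂_MAP = 6.10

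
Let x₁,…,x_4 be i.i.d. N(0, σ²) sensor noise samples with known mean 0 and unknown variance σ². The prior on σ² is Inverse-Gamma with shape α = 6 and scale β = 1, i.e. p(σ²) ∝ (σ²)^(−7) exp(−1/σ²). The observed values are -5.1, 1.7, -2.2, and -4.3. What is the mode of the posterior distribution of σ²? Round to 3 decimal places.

σ̂²_MAP = 3.013

Sum of squared deviations about the known mean: SS = (-5.1−0)² + (1.7−0)² + (-2.2−0)² + (-4.3−0)² = 52.23.
The Normal likelihood contributes (σ²)^(−n/2) exp(−SS/(2σ²)), so the posterior is Inverse-Gamma(α + n/2, β + SS/2) = Inverse-Gamma(8, 27.115).
The mode of Inverse-Gamma(a, b) is b/(a+1) = 27.115/9 ≈ 3.013.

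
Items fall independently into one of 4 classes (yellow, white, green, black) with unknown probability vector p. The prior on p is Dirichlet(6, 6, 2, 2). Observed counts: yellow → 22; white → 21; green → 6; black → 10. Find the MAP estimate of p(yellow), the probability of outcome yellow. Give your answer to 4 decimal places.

MAP estimate of p(yellow) = 0.3803

The posterior is Dirichlet(αᵢ + nᵢ) = Dirichlet(28, 27, 8, 12).
For a Dirichlet(a₁,…,a_K) with all aᵢ > 1, the mode has j-th component (aⱼ − 1)/(Σaᵢ − K).
Here Σaᵢ = 75 and K = 4, so p(yellow) = (28 − 1)/(75 − 4) = 27/71 ≈ 0.3803.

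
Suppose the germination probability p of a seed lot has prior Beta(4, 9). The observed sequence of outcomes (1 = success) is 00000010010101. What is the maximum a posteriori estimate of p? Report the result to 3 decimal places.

Prior: Beta(4, 9).
Data: 4 successes in 14 trials (from the sequence). The binomial likelihood contributes p^4(1−p)^10, so the posterior is Beta(4+4, 9+10) = Beta(8, 19).
For Beta(a, b) with a, b > 1 the mode is (a−1)/(a+b−2) = 7/25 ≈ 0.280.

p̂_MAP = 0.280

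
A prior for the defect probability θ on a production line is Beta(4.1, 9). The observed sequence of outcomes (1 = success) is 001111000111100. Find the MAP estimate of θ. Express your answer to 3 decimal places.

Prior: Beta(4.1, 9).
Data: 8 successes in 15 trials (from the sequence). The binomial likelihood contributes θ^8(1−θ)^7, so the posterior is Beta(4.1+8, 9+7) = Beta(12.1, 16).
For Beta(a, b) with a, b > 1 the mode is (a−1)/(a+b−2) = 11.1/26.1 ≈ 0.425.

θ̂_MAP = 0.425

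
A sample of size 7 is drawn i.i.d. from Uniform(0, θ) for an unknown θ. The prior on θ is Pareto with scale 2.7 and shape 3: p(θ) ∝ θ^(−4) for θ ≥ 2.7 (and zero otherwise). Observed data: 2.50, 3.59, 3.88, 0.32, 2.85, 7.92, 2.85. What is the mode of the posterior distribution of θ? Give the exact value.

The Uniform(0, θ) likelihood is θ^(−n) for θ ≥ max(xᵢ), zero otherwise. Here max(xᵢ) = 7.92.
Posterior ∝ θ^(−4) · θ^(−7) = θ^(−11) on θ ≥ max(2.7, 7.92) = 7.92.
This density is strictly decreasing in θ, so the posterior mode lies at the lower boundary of the support.

θ̂_MAP = 7.92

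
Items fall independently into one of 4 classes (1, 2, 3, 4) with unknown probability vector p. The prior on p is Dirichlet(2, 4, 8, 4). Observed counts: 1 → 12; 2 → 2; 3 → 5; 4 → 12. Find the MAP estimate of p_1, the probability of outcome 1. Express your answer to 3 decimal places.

The posterior is Dirichlet(αᵢ + nᵢ) = Dirichlet(14, 6, 13, 16).
For a Dirichlet(a₁,…,a_K) with all aᵢ > 1, the mode has j-th component (aⱼ − 1)/(Σaᵢ − K).
Here Σaᵢ = 49 and K = 4, so p_1 = (14 − 1)/(49 − 4) = 13/45 ≈ 0.289.

MAP estimate: 0.289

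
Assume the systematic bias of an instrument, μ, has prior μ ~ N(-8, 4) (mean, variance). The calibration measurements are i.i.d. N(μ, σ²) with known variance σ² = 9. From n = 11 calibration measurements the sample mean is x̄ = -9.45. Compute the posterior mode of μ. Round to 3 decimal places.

μ̂_MAP = -9.204

n = 11, x̄ = -9.45.
For a Normal prior and Normal likelihood with known variance, the posterior is Normal; its mode equals its mean, the precision-weighted average.
Prior precision 1/σ₀² = 1/4 = 0.25; data precision n/σ² = 11/9.
μ̂ = (0.25·(-8) + (11/9)·(-9.45)) / (0.25 + 11/9) = (-13.55)/(53/36) = -2439/265 ≈ -9.204.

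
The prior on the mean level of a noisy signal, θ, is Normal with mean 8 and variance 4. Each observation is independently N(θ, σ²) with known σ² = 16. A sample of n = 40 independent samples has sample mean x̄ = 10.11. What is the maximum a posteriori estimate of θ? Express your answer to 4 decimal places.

n = 40, x̄ = 10.11.
For a Normal prior and Normal likelihood with known variance, the posterior is Normal; its mode equals its mean, the precision-weighted average.
Prior precision 1/σ₀² = 1/4 = 0.25; data precision n/σ² = 40/16 = 2.5.
θ̂ = (0.25·8 + 2.5·10.11) / (0.25 + 2.5) = 27.275/2.75 = 1091/110 ≈ 9.9182.

θ̂_MAP = 9.9182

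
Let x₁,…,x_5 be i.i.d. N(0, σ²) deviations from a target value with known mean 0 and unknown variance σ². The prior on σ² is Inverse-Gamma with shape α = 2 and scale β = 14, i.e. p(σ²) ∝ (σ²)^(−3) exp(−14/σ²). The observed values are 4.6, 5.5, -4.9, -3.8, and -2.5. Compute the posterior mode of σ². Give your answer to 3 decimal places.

Sum of squared deviations about the known mean: SS = (4.6−0)² + (5.5−0)² + (-4.9−0)² + (-3.8−0)² + (-2.5−0)² = 96.11.
The Normal likelihood contributes (σ²)^(−n/2) exp(−SS/(2σ²)), so the posterior is Inverse-Gamma(α + n/2, β + SS/2) = Inverse-Gamma(4.5, 62.055).
The mode of Inverse-Gamma(a, b) is b/(a+1) = 62.055/5.5 ≈ 11.283.

σ̂²_MAP = 11.283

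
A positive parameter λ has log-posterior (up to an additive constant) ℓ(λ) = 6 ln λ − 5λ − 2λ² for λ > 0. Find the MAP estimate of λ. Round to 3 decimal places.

λ̂_MAP = 0.750

ℓ'(λ) = 6/λ − 5 − 4λ. Setting this to zero and multiplying by λ: 4λ² + 5λ − 6 = 0.
λ = (−5 + √(5² + 4·4·6)) / (2·4) = (−5 + √121) / 8 = (−5 + 11)/8 = 3/4.
ℓ''(λ) = −6/λ² − 4 < 0, confirming a maximum.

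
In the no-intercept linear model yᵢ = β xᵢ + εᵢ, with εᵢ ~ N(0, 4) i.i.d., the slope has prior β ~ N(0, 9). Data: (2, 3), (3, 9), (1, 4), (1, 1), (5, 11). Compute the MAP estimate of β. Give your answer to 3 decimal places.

β̂_MAP = 2.299

log p(β | y) = −Σ(yᵢ − βxᵢ)²/(2·4) − β²/(2·9) + const.
Setting the derivative to zero: Σxᵢ(yᵢ − βxᵢ)/4 − β/9 = 0, so β = Σxᵢyᵢ / (Σxᵢ² + σ²/τ²).
Σxᵢyᵢ = 2·3 + 3·9 + 1·4 + 1·1 + 5·11 = 93; Σxᵢ² = 40; σ²/τ² = 4/9.
β̂_MAP = 93 / (40 + 4/9) = 93/(364/9) = 837/364 ≈ 2.299.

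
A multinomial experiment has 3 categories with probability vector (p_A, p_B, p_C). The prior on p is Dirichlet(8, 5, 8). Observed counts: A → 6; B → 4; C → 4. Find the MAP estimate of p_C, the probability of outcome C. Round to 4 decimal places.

The posterior is Dirichlet(αᵢ + nᵢ) = Dirichlet(14, 9, 12).
For a Dirichlet(a₁,…,a_K) with all aᵢ > 1, the mode has j-th component (aⱼ − 1)/(Σaᵢ − K).
Here Σaᵢ = 35 and K = 3, so p_C = (12 − 1)/(35 − 3) = 11/32 ≈ 0.3438.

MAP estimate of p_C = 0.3438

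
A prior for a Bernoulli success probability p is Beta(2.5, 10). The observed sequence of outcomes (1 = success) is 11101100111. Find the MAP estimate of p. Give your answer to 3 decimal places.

p̂_MAP = 0.442

Prior: Beta(2.5, 10).
Data: 8 successes in 11 trials (from the sequence). The binomial likelihood contributes p^8(1−p)^3, so the posterior is Beta(2.5+8, 10+3) = Beta(10.5, 13).
For Beta(a, b) with a, b > 1 the mode is (a−1)/(a+b−2) = 9.5/21.5 ≈ 0.442.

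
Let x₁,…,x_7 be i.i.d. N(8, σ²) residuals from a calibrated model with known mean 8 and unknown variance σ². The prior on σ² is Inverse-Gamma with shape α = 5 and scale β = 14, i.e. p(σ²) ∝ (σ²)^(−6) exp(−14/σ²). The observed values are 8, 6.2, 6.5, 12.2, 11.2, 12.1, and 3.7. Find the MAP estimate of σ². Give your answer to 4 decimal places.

σ̂²_MAP = 5.0879

Sum of squared deviations about the known mean: SS = (8−8)² + (6.2−8)² + (6.5−8)² + (12.2−8)² + (11.2−8)² + (12.1−8)² + (3.7−8)² = 68.67.
The Normal likelihood contributes (σ²)^(−n/2) exp(−SS/(2σ²)), so the posterior is Inverse-Gamma(α + n/2, β + SS/2) = Inverse-Gamma(8.5, 48.335).
The mode of Inverse-Gamma(a, b) is b/(a+1) = 48.335/9.5 ≈ 5.0879.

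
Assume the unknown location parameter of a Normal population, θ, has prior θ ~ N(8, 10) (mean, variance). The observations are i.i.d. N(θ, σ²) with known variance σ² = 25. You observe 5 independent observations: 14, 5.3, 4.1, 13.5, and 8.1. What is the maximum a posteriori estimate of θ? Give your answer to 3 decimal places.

n = 5; x̄ = (14 + 5.3 + 4.1 + 13.5 + 8.1)/5 = 45/5 = 9.
For a Normal prior and Normal likelihood with known variance, the posterior is Normal; its mode equals its mean, the precision-weighted average.
Prior precision 1/σ₀² = 1/10 = 0.1; data precision n/σ² = 5/25 = 0.2.
θ̂ = (0.1·8 + 0.2·9) / (0.1 + 0.2) = 2.6/0.3 = 26/3 ≈ 8.667.

θ̂_MAP = 8.667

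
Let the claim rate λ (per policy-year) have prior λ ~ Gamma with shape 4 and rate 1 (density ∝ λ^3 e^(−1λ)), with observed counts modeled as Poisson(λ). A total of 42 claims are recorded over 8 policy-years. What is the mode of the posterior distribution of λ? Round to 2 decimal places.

λ̂_MAP = 5.00

Σxᵢ = 42, n = 8.
Posterior ∝ λ^3e^(−1λ) · λ^42e^(−8λ) = λ^45e^(−9λ), i.e. Gamma(shape=46, rate=9).
The mode of a Gamma(a, b) with a ≥ 1 (shape–rate) is (a−1)/b = 45/9 ≈ 5.00.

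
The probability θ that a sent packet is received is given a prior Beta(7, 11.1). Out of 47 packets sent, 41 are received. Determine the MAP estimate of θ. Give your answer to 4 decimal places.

Prior: Beta(7, 11.1).
Data: 41 successes in 47 trials. The binomial likelihood contributes θ^41(1−θ)^6, so the posterior is Beta(7+41, 11.1+6) = Beta(48, 17.1).
For Beta(a, b) with a, b > 1 the mode is (a−1)/(a+b−2) = 47/63.1 ≈ 0.7448.

θ̂_MAP = 0.7448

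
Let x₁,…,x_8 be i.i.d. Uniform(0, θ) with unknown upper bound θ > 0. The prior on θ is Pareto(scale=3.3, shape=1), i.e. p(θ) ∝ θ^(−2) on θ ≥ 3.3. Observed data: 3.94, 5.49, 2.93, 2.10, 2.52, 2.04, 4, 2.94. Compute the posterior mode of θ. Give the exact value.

The Uniform(0, θ) likelihood is θ^(−n) for θ ≥ max(xᵢ), zero otherwise. Here max(xᵢ) = 5.49.
Posterior ∝ θ^(−2) · θ^(−8) = θ^(−10) on θ ≥ max(3.3, 5.49) = 5.49.
This density is strictly decreasing in θ, so the posterior mode lies at the lower boundary of the support.

θ̂_MAP = 5.49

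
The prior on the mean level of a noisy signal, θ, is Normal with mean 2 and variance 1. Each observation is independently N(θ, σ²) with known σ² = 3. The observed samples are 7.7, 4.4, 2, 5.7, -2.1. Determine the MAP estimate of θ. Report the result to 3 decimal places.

θ̂_MAP = 2.963

n = 5; x̄ = (7.7 + 4.4 + 2 + 5.7 + (-2.1))/5 = 17.7/5 = 3.54.
For a Normal prior and Normal likelihood with known variance, the posterior is Normal; its mode equals its mean, the precision-weighted average.
Prior precision 1/σ₀² = 1/1 = 1; data precision n/σ² = 5/3.
θ̂ = (1·2 + (5/3)·3.54) / (1 + 5/3) = 7.9/(8/3) = 2.9625 ≈ 2.963.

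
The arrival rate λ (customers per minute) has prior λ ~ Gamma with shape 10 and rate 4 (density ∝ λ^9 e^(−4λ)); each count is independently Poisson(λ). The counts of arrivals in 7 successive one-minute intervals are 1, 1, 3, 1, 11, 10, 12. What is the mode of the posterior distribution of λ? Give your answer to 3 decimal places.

Σxᵢ = 1+1+3+1+11+10+12 = 39, with n = 7.
Posterior ∝ λ^9e^(−4λ) · λ^39e^(−7λ) = λ^48e^(−11λ), i.e. Gamma(shape=49, rate=11).
The mode of a Gamma(a, b) with a ≥ 1 (shape–rate) is (a−1)/b = 48/11 ≈ 4.364.

λ̂_MAP = 4.364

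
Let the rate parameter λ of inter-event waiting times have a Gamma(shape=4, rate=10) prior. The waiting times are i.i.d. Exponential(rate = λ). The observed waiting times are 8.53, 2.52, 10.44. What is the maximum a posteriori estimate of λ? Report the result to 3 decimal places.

λ̂_MAP = 0.191

The Exponential(rate=λ) likelihood is ∝ λ^n e^(−λΣtᵢ). Here n = 3 and Σtᵢ = 8.53 + 2.52 + 10.44 = 21.49.
Posterior ∝ λ^3e^(−10λ) · λ^3e^(−21.49λ) = λ^6e^(−31.49λ), i.e. Gamma(7, 31.49).
Mode = (a−1)/b = 6/31.49 ≈ 0.191.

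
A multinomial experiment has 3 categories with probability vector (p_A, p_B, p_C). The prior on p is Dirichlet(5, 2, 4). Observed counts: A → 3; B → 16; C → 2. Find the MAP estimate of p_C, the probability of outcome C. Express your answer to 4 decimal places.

The posterior is Dirichlet(αᵢ + nᵢ) = Dirichlet(8, 18, 6).
For a Dirichlet(a₁,…,a_K) with all aᵢ > 1, the mode has j-th component (aⱼ − 1)/(Σaᵢ − K).
Here Σaᵢ = 32 and K = 3, so p_C = (6 − 1)/(32 − 3) = 5/29 ≈ 0.1724.

MAP estimate of p_C = 0.1724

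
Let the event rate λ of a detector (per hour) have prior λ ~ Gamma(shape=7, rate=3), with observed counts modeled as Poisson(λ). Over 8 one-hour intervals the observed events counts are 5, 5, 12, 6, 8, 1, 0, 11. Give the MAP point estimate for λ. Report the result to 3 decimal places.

λ̂_MAP = 4.909

Σxᵢ = 5+5+12+6+8+1+0+11 = 48, with n = 8.
Posterior ∝ λ^6e^(−3λ) · λ^48e^(−8λ) = λ^54e^(−11λ), i.e. Gamma(shape=55, rate=11).
The mode of a Gamma(a, b) with a ≥ 1 (shape–rate) is (a−1)/b = 54/11 ≈ 4.909.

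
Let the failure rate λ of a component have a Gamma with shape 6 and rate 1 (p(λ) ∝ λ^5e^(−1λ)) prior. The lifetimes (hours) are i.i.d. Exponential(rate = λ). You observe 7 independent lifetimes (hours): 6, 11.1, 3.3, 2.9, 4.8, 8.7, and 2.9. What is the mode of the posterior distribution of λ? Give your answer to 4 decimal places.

λ̂_MAP = 0.2948

The Exponential(rate=λ) likelihood is ∝ λ^n e^(−λΣtᵢ). Here n = 7 and Σtᵢ = 6 + 11.1 + 3.3 + 2.9 + 4.8 + 8.7 + 2.9 = 39.7.
Posterior ∝ λ^5e^(−1λ) · λ^7e^(−39.7λ) = λ^12e^(−40.7λ), i.e. Gamma(13, 40.7).
Mode = (a−1)/b = 12/40.7 ≈ 0.2948.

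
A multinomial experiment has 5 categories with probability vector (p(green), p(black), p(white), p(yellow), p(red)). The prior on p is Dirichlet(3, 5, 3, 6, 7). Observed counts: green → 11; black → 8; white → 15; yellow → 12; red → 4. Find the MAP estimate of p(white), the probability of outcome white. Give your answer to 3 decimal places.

The posterior is Dirichlet(αᵢ + nᵢ) = Dirichlet(14, 13, 18, 18, 11).
For a Dirichlet(a₁,…,a_K) with all aᵢ > 1, the mode has j-th component (aⱼ − 1)/(Σaᵢ − K).
Here Σaᵢ = 74 and K = 5, so p(white) = (18 − 1)/(74 − 5) = 17/69 ≈ 0.246.

MAP estimate of p(white) = 0.246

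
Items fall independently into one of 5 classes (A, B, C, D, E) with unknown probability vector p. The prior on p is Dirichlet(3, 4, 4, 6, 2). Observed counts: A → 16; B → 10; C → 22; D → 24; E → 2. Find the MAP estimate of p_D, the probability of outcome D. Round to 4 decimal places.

MAP estimate of p_D = 0.3295

The posterior is Dirichlet(αᵢ + nᵢ) = Dirichlet(19, 14, 26, 30, 4).
For a Dirichlet(a₁,…,a_K) with all aᵢ > 1, the mode has j-th component (aⱼ − 1)/(Σaᵢ − K).
Here Σaᵢ = 93 and K = 5, so p_D = (30 − 1)/(93 − 5) = 29/88 ≈ 0.3295.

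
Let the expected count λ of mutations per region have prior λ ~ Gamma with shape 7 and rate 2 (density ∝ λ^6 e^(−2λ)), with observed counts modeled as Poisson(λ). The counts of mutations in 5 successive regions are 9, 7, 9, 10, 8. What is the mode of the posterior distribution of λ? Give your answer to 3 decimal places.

Σxᵢ = 9+7+9+10+8 = 43, with n = 5.
Posterior ∝ λ^6e^(−2λ) · λ^43e^(−5λ) = λ^49e^(−7λ), i.e. Gamma(shape=50, rate=7).
The mode of a Gamma(a, b) with a ≥ 1 (shape–rate) is (a−1)/b = 49/7 ≈ 7.000.

λ̂_MAP = 7.000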